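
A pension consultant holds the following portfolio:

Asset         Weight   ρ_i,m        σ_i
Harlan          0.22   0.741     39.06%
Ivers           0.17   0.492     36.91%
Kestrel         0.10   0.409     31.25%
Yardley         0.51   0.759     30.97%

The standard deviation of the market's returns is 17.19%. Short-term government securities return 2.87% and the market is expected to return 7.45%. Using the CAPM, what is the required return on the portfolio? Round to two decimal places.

8.92%

β_Harlan = 0.741 × 39.06% / 17.19% = 1.6837
β_Ivers = 0.492 × 36.91% / 17.19% = 1.0564
β_Kestrel = 0.409 × 31.25% / 17.19% = 0.7435
β_Yardley = 0.759 × 30.97% / 17.19% = 1.3674
β_P = Σ w_i β_i = 0.22×1.6837 + 0.17×1.0564 + 0.10×0.7435 + 0.51×1.3674 = 1.3217
MRP = 7.45% − 2.87% = 4.58%
E(R_P) = R_f + β_P × MRP = 2.87% + 1.3217 × 4.58% = 8.92%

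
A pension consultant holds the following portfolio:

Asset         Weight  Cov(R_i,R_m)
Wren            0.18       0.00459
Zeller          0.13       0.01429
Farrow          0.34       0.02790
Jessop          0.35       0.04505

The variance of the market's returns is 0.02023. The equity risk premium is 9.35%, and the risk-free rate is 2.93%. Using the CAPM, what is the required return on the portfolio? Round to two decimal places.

β_Wren = 0.00459 / 0.02023 = 0.2269
β_Zeller = 0.01429 / 0.02023 = 0.7064
β_Farrow = 0.02790 / 0.02023 = 1.3791
β_Jessop = 0.04505 / 0.02023 = 2.2269
β_P = Σ w_i β_i = 0.18×0.2269 + 0.13×0.7064 + 0.34×1.3791 + 0.35×2.2269 = 1.3810
E(R_P) = R_f + β_P × MRP = 2.93% + 1.3810 × 9.35% = 15.84%

15.84%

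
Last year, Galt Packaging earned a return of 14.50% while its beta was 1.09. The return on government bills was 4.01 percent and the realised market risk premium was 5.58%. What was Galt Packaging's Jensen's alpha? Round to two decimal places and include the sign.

+4.41%

CAPM benchmark = R_f + β(R_m − R_f) = 4.01% + 1.09 × 5.58% = 10.0922%
α = actual − benchmark = 14.50% − 10.0922% = +4.41%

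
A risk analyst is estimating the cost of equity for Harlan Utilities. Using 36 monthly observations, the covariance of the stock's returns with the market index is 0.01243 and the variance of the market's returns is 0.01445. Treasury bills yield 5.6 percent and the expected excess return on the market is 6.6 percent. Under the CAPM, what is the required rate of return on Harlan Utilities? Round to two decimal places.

11.28%

β = Cov(R_i, R_m) / Var(R_m) = 0.01243 / 0.01445 = 0.8602
E(R) = R_f + β × MRP = 5.6% + 0.8602 × 6.6% = 11.28%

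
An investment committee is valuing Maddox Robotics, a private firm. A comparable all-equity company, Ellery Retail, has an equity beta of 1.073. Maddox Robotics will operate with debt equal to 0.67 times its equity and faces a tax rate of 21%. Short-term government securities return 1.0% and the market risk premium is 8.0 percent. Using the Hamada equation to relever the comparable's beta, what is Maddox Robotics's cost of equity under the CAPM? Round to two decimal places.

β_L = β_U × [1 + (1 − t)(D/E)] = 1.073 × [1 + (1 − 0.21) × 0.67]
    = 1.073 × [1 + 0.79 × 0.67] = 1.073 × 1.5293 = 1.6409
E(R) = R_f + β_L × MRP = 1.0% + 1.6409 × 8.0% = 14.13%

14.13%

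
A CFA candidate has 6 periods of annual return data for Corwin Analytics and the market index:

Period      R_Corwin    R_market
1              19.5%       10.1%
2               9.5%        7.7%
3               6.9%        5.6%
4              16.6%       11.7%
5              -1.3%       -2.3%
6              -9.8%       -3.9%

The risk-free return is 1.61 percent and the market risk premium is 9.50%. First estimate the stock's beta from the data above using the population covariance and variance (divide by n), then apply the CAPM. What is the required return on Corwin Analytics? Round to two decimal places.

Mean R_i = (19.5 + 9.5 + 6.9 + 16.6 − 1.3 − 9.8) / 6 = 6.9000%
Mean R_m = (10.1 + 7.7 + 5.6 + 11.7 − 2.3 − 3.9) / 6 = 4.8167%
Σ(R_i − R̄_i)(R_m − R̄_m) = 344.7600  ⇒  Cov = 344.7600 / 6 = 57.4600
Σ(R_m − R̄_m)² = 210.8483  ⇒  Var(R_m) = 210.8483 / 6 = 35.1414
β = Cov / Var(R_m) = 57.4600 / 35.1414 = 1.6351
E(R) = R_f + β × MRP = 1.61% + 1.6351 × 9.50% = 17.14%

17.14%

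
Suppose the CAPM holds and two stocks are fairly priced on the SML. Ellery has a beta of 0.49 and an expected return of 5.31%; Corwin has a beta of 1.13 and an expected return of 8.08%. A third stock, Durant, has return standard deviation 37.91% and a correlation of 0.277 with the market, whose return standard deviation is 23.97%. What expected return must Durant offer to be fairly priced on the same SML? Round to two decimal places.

5.09%

MRP = (8.08% − 5.31%) / (1.13 − 0.49) = 4.3281%
R_f = 5.31% − 0.49 × 4.3281% = 3.1892%
β_Durant = ρ·σ_i/σ_m = 0.277 × 37.91 / 23.97 = 0.4381
E(R_Durant) = R_f + β × MRP = 3.1892% + 0.4381 × 4.3281% = 5.09%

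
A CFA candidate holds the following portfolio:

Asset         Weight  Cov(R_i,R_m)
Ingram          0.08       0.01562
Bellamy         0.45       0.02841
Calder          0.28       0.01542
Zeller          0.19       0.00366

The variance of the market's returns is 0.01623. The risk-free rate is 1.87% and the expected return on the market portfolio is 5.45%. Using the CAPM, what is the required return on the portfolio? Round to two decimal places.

β_Ingram = 0.01562 / 0.01623 = 0.9624
β_Bellamy = 0.02841 / 0.01623 = 1.7505
β_Calder = 0.01542 / 0.01623 = 0.9501
β_Zeller = 0.00366 / 0.01623 = 0.2255
β_P = Σ w_i β_i = 0.08×0.9624 + 0.45×1.7505 + 0.28×0.9501 + 0.19×0.2255 = 1.1736
MRP = 5.45% − 1.87% = 3.58%
E(R_P) = R_f + β_P × MRP = 1.87% + 1.1736 × 3.58% = 6.07%

6.07%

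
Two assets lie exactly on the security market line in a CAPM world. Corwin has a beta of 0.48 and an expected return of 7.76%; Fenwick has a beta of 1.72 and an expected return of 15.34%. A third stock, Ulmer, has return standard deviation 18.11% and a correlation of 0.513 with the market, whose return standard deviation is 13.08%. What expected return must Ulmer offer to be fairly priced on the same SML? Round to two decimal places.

9.17%

MRP = (15.34% − 7.76%) / (1.72 − 0.48) = 6.1129%
R_f = 7.76% − 0.48 × 6.1129% = 4.8258%
β_Ulmer = ρ·σ_i/σ_m = 0.513 × 18.11 / 13.08 = 0.7103
E(R_Ulmer) = R_f + β × MRP = 4.8258% + 0.7103 × 6.1129% = 9.17%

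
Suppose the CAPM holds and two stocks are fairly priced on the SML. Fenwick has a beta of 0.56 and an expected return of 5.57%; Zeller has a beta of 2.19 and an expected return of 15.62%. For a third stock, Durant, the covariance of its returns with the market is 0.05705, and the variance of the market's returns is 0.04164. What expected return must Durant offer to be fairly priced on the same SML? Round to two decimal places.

MRP = (15.62% − 5.57%) / (2.19 − 0.56) = 6.1656%
R_f = 5.57% − 0.56 × 6.1656% = 2.1173%
β_Durant = Cov / Var(R_m) = 0.05705 / 0.04164 = 1.3701
E(R_Durant) = R_f + β × MRP = 2.1173% + 1.3701 × 6.1656% = 10.56%

10.56%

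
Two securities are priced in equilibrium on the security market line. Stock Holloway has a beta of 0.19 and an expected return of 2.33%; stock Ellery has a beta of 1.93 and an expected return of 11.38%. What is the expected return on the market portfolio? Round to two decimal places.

6.54%

Both satisfy E(R) = R_f + β·MRP, so the slope of the SML is
MRP = (11.38% − 2.33%) / (1.93 − 0.19) = 9.05% / 1.74 = 5.2011%
R_f = E(R_Holloway) − β_Holloway·MRP = 2.33% − 0.19 × 5.2011% = 1.3418%
E(R_m) = R_f + MRP = 1.3418% + 5.2011% = 6.54%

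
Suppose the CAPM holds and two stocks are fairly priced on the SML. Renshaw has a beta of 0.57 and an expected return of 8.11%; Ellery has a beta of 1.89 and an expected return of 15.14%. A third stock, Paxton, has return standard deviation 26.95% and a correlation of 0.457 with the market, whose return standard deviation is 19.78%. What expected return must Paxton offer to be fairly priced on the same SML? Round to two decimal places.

8.39%

MRP = (15.14% − 8.11%) / (1.89 − 0.57) = 5.3258%
R_f = 8.11% − 0.57 × 5.3258% = 5.0743%
β_Paxton = ρ·σ_i/σ_m = 0.457 × 26.95 / 19.78 = 0.6227
E(R_Paxton) = R_f + β × MRP = 5.0743% + 0.6227 × 5.3258% = 8.39%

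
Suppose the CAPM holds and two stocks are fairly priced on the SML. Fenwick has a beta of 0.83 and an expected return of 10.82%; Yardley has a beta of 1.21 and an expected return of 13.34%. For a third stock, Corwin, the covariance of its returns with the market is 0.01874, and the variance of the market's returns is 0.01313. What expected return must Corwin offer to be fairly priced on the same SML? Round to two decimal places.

14.78%

MRP = (13.34% − 10.82%) / (1.21 − 0.83) = 6.6316%
R_f = 10.82% − 0.83 × 6.6316% = 5.3158%
β_Corwin = Cov / Var(R_m) = 0.01874 / 0.01313 = 1.4273
E(R_Corwin) = R_f + β × MRP = 5.3158% + 1.4273 × 6.6316% = 14.78%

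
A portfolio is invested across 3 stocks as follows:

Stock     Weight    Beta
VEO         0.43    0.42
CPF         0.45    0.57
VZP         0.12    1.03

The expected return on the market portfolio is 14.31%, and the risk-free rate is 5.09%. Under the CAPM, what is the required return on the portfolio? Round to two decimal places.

β_P = Σ w_i β_i = 0.43×0.42 + 0.45×0.57 + 0.12×1.03 = 0.5607
MRP = 14.31% − 5.09% = 9.22%
E(R_P) = R_f + β_P × MRP = 5.09% + 0.5607 × 9.22% = 10.26%

10.26%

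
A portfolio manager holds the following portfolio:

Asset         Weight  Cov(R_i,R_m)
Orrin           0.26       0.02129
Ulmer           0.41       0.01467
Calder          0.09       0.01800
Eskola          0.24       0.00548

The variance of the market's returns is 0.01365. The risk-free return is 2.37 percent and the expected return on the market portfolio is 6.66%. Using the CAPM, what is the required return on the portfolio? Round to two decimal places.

6.92%

β_Orrin = 0.02129 / 0.01365 = 1.5597
β_Ulmer = 0.01467 / 0.01365 = 1.0747
β_Calder = 0.01800 / 0.01365 = 1.3187
β_Eskola = 0.00548 / 0.01365 = 0.4015
β_P = Σ w_i β_i = 0.26×1.5597 + 0.41×1.0747 + 0.09×1.3187 + 0.24×0.4015 = 1.0612
MRP = 6.66% − 2.37% = 4.29%
E(R_P) = R_f + β_P × MRP = 2.37% + 1.0612 × 4.29% = 6.92%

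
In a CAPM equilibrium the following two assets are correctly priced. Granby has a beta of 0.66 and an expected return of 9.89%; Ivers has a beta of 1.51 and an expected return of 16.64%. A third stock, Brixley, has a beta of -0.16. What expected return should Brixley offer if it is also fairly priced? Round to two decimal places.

3.38%

MRP (SML slope) = (16.64% − 9.89%) / (1.51 − 0.66) = 6.75% / 0.85 = 7.9412%
R_f (intercept) = 9.89% − 0.66 × 7.9412% = 4.6488%
E(R_Brixley) = R_f + β × MRP = 4.6488% + -0.16 × 7.9412% = 3.38%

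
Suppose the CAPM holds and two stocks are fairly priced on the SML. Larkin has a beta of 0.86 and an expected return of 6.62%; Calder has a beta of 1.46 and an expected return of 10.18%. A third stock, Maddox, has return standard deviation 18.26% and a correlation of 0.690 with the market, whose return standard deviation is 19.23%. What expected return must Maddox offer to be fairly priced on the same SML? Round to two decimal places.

MRP = (10.18% − 6.62%) / (1.46 − 0.86) = 5.9333%
R_f = 6.62% − 0.86 × 5.9333% = 1.5174%
β_Maddox = ρ·σ_i/σ_m = 0.690 × 18.26 / 19.23 = 0.6552
E(R_Maddox) = R_f + β × MRP = 1.5174% + 0.6552 × 5.9333% = 5.40%

5.40%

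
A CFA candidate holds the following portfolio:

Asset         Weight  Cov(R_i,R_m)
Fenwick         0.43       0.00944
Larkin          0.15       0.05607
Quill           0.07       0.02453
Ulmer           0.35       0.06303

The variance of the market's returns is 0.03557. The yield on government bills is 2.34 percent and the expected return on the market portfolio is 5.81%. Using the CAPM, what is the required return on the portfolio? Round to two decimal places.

5.88%

β_Fenwick = 0.00944 / 0.03557 = 0.2654
β_Larkin = 0.05607 / 0.03557 = 1.5763
β_Quill = 0.02453 / 0.03557 = 0.6896
β_Ulmer = 0.06303 / 0.03557 = 1.7720
β_P = Σ w_i β_i = 0.43×0.2654 + 0.15×1.5763 + 0.07×0.6896 + 0.35×1.7720 = 1.0190
MRP = 5.81% − 2.34% = 3.47%
E(R_P) = R_f + β_P × MRP = 2.34% + 1.0190 × 3.47% = 5.88%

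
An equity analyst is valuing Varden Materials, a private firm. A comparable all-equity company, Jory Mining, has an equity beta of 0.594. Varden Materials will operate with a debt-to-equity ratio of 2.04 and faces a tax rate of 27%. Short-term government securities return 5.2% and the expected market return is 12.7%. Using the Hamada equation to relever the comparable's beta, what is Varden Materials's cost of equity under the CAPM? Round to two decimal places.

β_L = β_U × [1 + (1 − t)(D/E)] = 0.594 × [1 + (1 − 0.27) × 2.04]
    = 0.594 × [1 + 0.73 × 2.04] = 0.594 × 2.4892 = 1.4786
MRP = 12.7% − 5.2% = 7.50%
E(R) = R_f + β_L × MRP = 5.2% + 1.4786 × 7.5% = 16.29%

16.29%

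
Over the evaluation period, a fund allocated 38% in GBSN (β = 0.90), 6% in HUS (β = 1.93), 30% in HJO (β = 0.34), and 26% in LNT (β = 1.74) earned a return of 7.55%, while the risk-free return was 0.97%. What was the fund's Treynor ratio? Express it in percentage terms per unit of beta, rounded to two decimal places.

β_P = 0.38×0.90 + 0.06×1.93 + 0.30×0.34 + 0.26×1.74 = 1.0122
Treynor = (R_P − R_f) / β_P = (7.55% − 0.97%) / 1.0122 = 6.58% / 1.0122 = 6.50%

6.50%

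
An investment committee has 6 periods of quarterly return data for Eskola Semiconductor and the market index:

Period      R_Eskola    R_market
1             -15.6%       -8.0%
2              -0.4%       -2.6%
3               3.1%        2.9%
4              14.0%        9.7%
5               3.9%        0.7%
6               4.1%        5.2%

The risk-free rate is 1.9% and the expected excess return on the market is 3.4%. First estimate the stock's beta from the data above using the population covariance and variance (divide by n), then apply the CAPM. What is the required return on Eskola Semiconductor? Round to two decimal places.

Mean R_i = (-15.6 − 0.4 + 3.1 + 14.0 + 3.9 + 4.1) / 6 = 1.5167%
Mean R_m = (-8.0 − 2.6 + 2.9 + 9.7 + 0.7 + 5.2) / 6 = 1.3167%
Σ(R_i − R̄_i)(R_m − R̄_m) = 282.6983  ⇒  Cov = 282.6983 / 6 = 47.1164
Σ(R_m − R̄_m)² = 190.3883  ⇒  Var(R_m) = 190.3883 / 6 = 31.7314
β = Cov / Var(R_m) = 47.1164 / 31.7314 = 1.4849
E(R) = R_f + β × MRP = 1.9% + 1.4849 × 3.4% = 6.95%

6.95%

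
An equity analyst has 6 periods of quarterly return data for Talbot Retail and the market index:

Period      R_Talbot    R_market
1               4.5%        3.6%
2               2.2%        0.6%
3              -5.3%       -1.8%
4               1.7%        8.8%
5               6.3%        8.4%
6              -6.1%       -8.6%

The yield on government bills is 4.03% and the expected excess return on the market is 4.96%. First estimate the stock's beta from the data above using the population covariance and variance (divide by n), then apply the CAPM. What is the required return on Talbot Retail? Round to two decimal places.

7.24%

Mean R_i = (4.5 + 2.2 − 5.3 + 1.7 + 6.3 − 6.1) / 6 = 0.5500%
Mean R_m = (3.6 + 0.6 − 1.8 + 8.8 + 8.4 − 8.6) / 6 = 1.8333%
Σ(R_i − R̄_i)(R_m − R̄_m) = 141.3500  ⇒  Cov = 141.3500 / 6 = 23.5583
Σ(R_m − R̄_m)² = 218.3533  ⇒  Var(R_m) = 218.3533 / 6 = 36.3922
β = Cov / Var(R_m) = 23.5583 / 36.3922 = 0.6473
E(R) = R_f + β × MRP = 4.03% + 0.6473 × 4.96% = 7.24%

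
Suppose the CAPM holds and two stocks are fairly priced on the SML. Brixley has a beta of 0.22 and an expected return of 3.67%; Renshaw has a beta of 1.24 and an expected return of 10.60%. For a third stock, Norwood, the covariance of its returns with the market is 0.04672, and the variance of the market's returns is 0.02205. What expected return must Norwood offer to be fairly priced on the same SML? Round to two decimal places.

MRP = (10.60% − 3.67%) / (1.24 − 0.22) = 6.7941%
R_f = 3.67% − 0.22 × 6.7941% = 2.1753%
β_Norwood = Cov / Var(R_m) = 0.04672 / 0.02205 = 2.1188
E(R_Norwood) = R_f + β × MRP = 2.1753% + 2.1188 × 6.7941% = 16.57%

16.57%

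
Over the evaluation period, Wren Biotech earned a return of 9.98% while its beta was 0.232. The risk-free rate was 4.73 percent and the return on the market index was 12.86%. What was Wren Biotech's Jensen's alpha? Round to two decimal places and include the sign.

Market excess return = 12.86% − 4.73% = 8.13%
CAPM benchmark = R_f + β(R_m − R_f) = 4.73% + 0.232 × 8.13% = 6.61616%
α = actual − benchmark = 9.98% − 6.61616% = +3.36%

+3.36%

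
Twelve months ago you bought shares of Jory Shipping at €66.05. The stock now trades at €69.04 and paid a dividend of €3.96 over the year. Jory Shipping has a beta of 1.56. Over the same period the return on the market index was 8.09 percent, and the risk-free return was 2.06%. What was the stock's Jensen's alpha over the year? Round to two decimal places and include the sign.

-0.94%

Realised HPR = (P1 + D1 − P0) / P0 = (69.04 + 3.96 − 66.05) / 66.05 = 6.95 / 66.05 = 10.5223%
MRP = 8.09% − 2.06% = 6.03%
CAPM required = R_f + β·MRP = 2.06% + 1.56 × 6.03% = 11.4668%
α = realised − required = 10.5223% − 11.4668% = -0.94%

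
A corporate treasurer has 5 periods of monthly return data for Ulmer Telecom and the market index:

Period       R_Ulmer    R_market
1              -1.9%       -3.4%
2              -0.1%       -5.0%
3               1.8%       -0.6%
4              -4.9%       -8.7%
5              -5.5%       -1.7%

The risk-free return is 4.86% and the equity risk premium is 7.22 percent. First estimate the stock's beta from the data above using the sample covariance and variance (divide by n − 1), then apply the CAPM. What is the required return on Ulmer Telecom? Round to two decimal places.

Mean R_i = (-1.9 − 0.1 + 1.8 − 4.9 − 5.5) / 5 = -2.1200%
Mean R_m = (-3.4 − 5.0 − 0.6 − 8.7 − 1.7) / 5 = -3.8800%
Σ(R_i − R̄_i)(R_m − R̄_m) = 16.7320  ⇒  Cov = 16.7320 / 4 = 4.1830
Σ(R_m − R̄_m)² = 40.2280  ⇒  Var(R_m) = 40.2280 / 4 = 10.0570
β = Cov / Var(R_m) = 4.1830 / 10.0570 = 0.4159
E(R) = R_f + β × MRP = 4.86% + 0.4159 × 7.22% = 7.86%

7.86%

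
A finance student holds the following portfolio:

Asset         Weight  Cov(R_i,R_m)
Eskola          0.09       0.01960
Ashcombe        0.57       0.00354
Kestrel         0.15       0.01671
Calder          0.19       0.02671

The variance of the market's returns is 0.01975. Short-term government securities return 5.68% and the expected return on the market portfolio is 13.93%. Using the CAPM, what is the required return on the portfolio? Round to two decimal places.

β_Eskola = 0.01960 / 0.01975 = 0.9924
β_Ashcombe = 0.00354 / 0.01975 = 0.1792
β_Kestrel = 0.01671 / 0.01975 = 0.8461
β_Calder = 0.02671 / 0.01975 = 1.3524
β_P = Σ w_i β_i = 0.09×0.9924 + 0.57×0.1792 + 0.15×0.8461 + 0.19×1.3524 = 0.5753
MRP = 13.93% − 5.68% = 8.25%
E(R_P) = R_f + β_P × MRP = 5.68% + 0.5753 × 8.25% = 10.43%

10.43%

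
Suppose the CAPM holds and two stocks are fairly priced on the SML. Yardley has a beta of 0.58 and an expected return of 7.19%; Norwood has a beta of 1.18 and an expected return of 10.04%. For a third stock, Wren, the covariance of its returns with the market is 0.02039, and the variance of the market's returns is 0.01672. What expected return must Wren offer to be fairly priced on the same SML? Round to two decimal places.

10.23%

MRP = (10.04% − 7.19%) / (1.18 − 0.58) = 4.7500%
R_f = 7.19% − 0.58 × 4.7500% = 4.4350%
β_Wren = Cov / Var(R_m) = 0.02039 / 0.01672 = 1.2195
E(R_Wren) = R_f + β × MRP = 4.4350% + 1.2195 × 4.7500% = 10.23%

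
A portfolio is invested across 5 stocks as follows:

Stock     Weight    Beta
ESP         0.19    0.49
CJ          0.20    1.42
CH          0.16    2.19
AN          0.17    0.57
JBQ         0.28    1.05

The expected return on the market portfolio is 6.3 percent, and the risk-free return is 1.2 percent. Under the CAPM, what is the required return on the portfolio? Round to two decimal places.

β_P = Σ w_i β_i = 0.19×0.49 + 0.20×1.42 + 0.16×2.19 + 0.17×0.57 + 0.28×1.05 = 1.1184
MRP = 6.3% − 1.2% = 5.10%
E(R_P) = R_f + β_P × MRP = 1.2% + 1.1184 × 5.1% = 6.90%

6.90%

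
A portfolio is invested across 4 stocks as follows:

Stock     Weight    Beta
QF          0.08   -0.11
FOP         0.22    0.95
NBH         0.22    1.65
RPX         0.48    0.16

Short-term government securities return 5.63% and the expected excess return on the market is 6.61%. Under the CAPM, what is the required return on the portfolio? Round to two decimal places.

9.86%

β_P = Σ w_i β_i = 0.08×-0.11 + 0.22×0.95 + 0.22×1.65 + 0.48×0.16 = 0.6400
E(R_P) = R_f + β_P × MRP = 5.63% + 0.6400 × 6.61% = 9.86%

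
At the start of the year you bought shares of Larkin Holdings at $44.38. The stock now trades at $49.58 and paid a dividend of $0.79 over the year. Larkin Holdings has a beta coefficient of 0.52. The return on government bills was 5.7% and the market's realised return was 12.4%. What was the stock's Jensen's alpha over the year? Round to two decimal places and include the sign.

Realised HPR = (P1 + D1 − P0) / P0 = (49.58 + 0.79 − 44.38) / 44.38 = 5.99 / 44.38 = 13.4971%
MRP = 12.4% − 5.7% = 6.70%
CAPM required = R_f + β·MRP = 5.7% + 0.52 × 6.7% = 9.1840%
α = realised − required = 13.4971% − 9.1840% = +4.31%

+4.31%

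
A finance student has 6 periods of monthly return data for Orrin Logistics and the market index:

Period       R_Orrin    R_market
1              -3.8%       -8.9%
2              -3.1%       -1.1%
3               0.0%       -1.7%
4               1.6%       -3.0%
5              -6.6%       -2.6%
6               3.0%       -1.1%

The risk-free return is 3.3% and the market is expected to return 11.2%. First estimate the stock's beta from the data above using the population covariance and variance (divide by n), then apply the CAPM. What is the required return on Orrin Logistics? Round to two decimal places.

6.72%

Mean R_i = (-3.8 − 3.1 + 0.0 + 1.6 − 6.6 + 3.0) / 6 = -1.4833%
Mean R_m = (-8.9 − 1.1 − 1.7 − 3.0 − 2.6 − 1.1) / 6 = -3.0667%
Σ(R_i − R̄_i)(R_m − R̄_m) = 18.9967  ⇒  Cov = 18.9967 / 6 = 3.1661
Σ(R_m − R̄_m)² = 43.8533  ⇒  Var(R_m) = 43.8533 / 6 = 7.3089
β = Cov / Var(R_m) = 3.1661 / 7.3089 = 0.4332
MRP = 11.2% − 3.3% = 7.90%
E(R) = R_f + β × MRP = 3.3% + 0.4332 × 7.9% = 6.72%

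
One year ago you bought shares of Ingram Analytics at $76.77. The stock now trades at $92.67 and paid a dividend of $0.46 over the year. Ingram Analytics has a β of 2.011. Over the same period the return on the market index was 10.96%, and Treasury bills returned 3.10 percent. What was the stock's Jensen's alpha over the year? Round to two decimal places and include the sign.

+2.40%

Realised HPR = (P1 + D1 − P0) / P0 = (92.67 + 0.46 − 76.77) / 76.77 = 16.36 / 76.77 = 21.3104%
MRP = 10.96% − 3.10% = 7.86%
CAPM required = R_f + β·MRP = 3.10% + 2.011 × 7.86% = 18.90646%
α = realised − required = 21.3104% − 18.90646% = +2.40%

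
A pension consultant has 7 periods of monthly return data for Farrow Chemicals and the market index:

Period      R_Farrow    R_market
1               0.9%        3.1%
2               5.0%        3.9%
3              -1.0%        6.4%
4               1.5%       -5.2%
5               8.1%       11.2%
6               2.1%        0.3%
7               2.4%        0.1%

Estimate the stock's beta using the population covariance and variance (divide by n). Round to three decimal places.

Mean R_i = (0.9 + 5.0 − 1.0 + 1.5 + 8.1 + 2.1 + 2.4) / 7 = 2.7143%
Mean R_m = (3.1 + 3.9 + 6.4 − 5.2 + 11.2 + 0.3 + 0.1) / 7 = 2.8286%
Σ(R_i − R̄_i)(R_m − R̄_m) = 45.9371  ⇒  Cov = 45.9371 / 7 = 6.5624
Σ(R_m − R̄_m)² = 162.3543  ⇒  Var(R_m) = 162.3543 / 7 = 23.1935
β = Cov / Var(R_m) = 6.5624 / 23.1935 = 0.2829

0.283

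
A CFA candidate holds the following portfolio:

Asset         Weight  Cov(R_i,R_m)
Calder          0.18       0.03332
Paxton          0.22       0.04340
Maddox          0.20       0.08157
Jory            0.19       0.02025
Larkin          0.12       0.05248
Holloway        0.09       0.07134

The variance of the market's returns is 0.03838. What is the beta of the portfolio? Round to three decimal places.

β_Calder = 0.03332 / 0.03838 = 0.8682
β_Paxton = 0.04340 / 0.03838 = 1.1308
β_Maddox = 0.08157 / 0.03838 = 2.1253
β_Jory = 0.02025 / 0.03838 = 0.5276
β_Larkin = 0.05248 / 0.03838 = 1.3674
β_Holloway = 0.07134 / 0.03838 = 1.8588
β_P = Σ w_i β_i = 0.18×0.8682 + 0.22×1.1308 + 0.20×2.1253 + 0.19×0.5276 + 0.12×1.3674 + 0.09×1.8588 = 1.2617

1.262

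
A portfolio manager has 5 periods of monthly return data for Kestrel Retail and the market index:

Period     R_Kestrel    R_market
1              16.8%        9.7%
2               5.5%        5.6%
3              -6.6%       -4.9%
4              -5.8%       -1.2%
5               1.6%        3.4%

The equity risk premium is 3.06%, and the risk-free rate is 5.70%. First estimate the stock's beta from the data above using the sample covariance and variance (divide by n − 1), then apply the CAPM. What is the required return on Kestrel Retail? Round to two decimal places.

Mean R_i = (16.8 + 5.5 − 6.6 − 5.8 + 1.6) / 5 = 2.3000%
Mean R_m = (9.7 + 5.6 − 4.9 − 1.2 + 3.4) / 5 = 2.5200%
Σ(R_i − R̄_i)(R_m − R̄_m) = 209.5200  ⇒  Cov = 209.5200 / 4 = 52.3800
Σ(R_m − R̄_m)² = 130.7080  ⇒  Var(R_m) = 130.7080 / 4 = 32.6770
β = Cov / Var(R_m) = 52.3800 / 32.6770 = 1.6030
E(R) = R_f + β × MRP = 5.70% + 1.6030 × 3.06% = 10.61%

10.61%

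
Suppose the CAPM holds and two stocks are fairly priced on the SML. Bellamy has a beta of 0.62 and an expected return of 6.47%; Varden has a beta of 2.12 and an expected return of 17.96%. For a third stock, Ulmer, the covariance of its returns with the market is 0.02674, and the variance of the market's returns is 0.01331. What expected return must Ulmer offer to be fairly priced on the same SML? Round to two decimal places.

MRP = (17.96% − 6.47%) / (2.12 − 0.62) = 7.6600%
R_f = 6.47% − 0.62 × 7.6600% = 1.7208%
β_Ulmer = Cov / Var(R_m) = 0.02674 / 0.01331 = 2.0090
E(R_Ulmer) = R_f + β × MRP = 1.7208% + 2.0090 × 7.6600% = 17.11%

17.11%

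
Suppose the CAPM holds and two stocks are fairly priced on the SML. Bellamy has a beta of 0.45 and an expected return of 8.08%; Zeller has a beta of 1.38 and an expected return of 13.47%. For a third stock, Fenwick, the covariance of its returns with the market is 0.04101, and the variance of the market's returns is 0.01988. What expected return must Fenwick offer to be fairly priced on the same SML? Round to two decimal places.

MRP = (13.47% − 8.08%) / (1.38 − 0.45) = 5.7957%
R_f = 8.08% − 0.45 × 5.7957% = 5.4719%
β_Fenwick = Cov / Var(R_m) = 0.04101 / 0.01988 = 2.0629
E(R_Fenwick) = R_f + β × MRP = 5.4719% + 2.0629 × 5.7957% = 17.43%

17.43%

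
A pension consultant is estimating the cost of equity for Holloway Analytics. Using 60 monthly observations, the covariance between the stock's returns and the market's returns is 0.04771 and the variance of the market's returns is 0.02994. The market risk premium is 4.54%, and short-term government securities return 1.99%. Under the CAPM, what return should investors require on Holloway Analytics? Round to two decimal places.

9.22%

β = Cov(R_i, R_m) / Var(R_m) = 0.04771 / 0.02994 = 1.5935
E(R) = R_f + β × MRP = 1.99% + 1.5935 × 4.54% = 9.22%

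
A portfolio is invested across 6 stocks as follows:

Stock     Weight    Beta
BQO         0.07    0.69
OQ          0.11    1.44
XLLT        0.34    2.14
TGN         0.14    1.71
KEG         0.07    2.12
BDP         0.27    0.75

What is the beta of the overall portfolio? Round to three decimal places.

1.525

β_P = Σ w_i β_i = 0.07×0.69 + 0.11×1.44 + 0.34×2.14 + 0.14×1.71 + 0.07×2.12 + 0.27×0.75 = 1.5246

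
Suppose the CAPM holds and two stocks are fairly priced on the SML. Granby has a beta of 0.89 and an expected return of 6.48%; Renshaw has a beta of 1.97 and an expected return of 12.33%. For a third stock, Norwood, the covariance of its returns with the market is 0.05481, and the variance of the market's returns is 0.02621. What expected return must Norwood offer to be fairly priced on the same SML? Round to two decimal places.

12.99%

MRP = (12.33% − 6.48%) / (1.97 − 0.89) = 5.4167%
R_f = 6.48% − 0.89 × 5.4167% = 1.6591%
β_Norwood = Cov / Var(R_m) = 0.05481 / 0.02621 = 2.0912
E(R_Norwood) = R_f + β × MRP = 1.6591% + 2.0912 × 5.4167% = 12.99%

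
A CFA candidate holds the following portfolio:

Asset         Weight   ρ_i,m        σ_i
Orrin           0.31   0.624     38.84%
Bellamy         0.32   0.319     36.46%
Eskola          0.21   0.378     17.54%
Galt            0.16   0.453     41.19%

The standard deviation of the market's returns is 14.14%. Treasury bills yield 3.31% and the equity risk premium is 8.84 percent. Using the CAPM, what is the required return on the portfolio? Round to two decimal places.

β_Orrin = 0.624 × 38.84% / 14.14% = 1.7140
β_Bellamy = 0.319 × 36.46% / 14.14% = 0.8225
β_Eskola = 0.378 × 17.54% / 14.14% = 0.4689
β_Galt = 0.453 × 41.19% / 14.14% = 1.3196
β_P = Σ w_i β_i = 0.31×1.7140 + 0.32×0.8225 + 0.21×0.4689 + 0.16×1.3196 = 1.1041
E(R_P) = R_f + β_P × MRP = 3.31% + 1.1041 × 8.84% = 13.07%

13.07%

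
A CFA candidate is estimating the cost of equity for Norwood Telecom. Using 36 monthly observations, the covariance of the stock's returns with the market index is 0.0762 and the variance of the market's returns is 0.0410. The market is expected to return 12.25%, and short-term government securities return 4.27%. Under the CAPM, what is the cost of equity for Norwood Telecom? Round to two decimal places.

β = Cov(R_i, R_m) / Var(R_m) = 0.0762 / 0.0410 = 1.8585
MRP = 12.25% − 4.27% = 7.98%
E(R) = R_f + β × MRP = 4.27% + 1.8585 × 7.98% = 19.10%

19.10%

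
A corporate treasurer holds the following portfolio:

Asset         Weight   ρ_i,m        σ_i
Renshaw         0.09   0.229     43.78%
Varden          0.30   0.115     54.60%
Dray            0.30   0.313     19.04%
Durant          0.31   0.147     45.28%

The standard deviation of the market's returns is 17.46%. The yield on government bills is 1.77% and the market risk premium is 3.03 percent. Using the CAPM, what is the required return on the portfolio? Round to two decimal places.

β_Renshaw = 0.229 × 43.78% / 17.46% = 0.5742
β_Varden = 0.115 × 54.60% / 17.46% = 0.3596
β_Dray = 0.313 × 19.04% / 17.46% = 0.3413
β_Durant = 0.147 × 45.28% / 17.46% = 0.3812
β_P = Σ w_i β_i = 0.09×0.5742 + 0.30×0.3596 + 0.30×0.3413 + 0.31×0.3812 = 0.3801
E(R_P) = R_f + β_P × MRP = 1.77% + 0.3801 × 3.03% = 2.92%

2.92%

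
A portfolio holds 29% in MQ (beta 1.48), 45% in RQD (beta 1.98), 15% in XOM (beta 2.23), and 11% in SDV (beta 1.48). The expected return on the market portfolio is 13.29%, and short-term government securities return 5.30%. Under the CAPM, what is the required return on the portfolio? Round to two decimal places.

19.82%

β_P = Σ w_i β_i = 0.29×1.48 + 0.45×1.98 + 0.15×2.23 + 0.11×1.48 = 1.8175
MRP = 13.29% − 5.30% = 7.99%
E(R_P) = R_f + β_P × MRP = 5.30% + 1.8175 × 7.99% = 19.82%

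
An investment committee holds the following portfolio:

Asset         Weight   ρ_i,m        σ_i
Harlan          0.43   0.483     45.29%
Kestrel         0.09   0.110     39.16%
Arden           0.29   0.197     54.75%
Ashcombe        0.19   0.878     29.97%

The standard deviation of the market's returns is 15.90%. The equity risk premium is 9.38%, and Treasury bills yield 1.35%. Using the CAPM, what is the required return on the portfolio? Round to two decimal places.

11.92%

β_Harlan = 0.483 × 45.29% / 15.90% = 1.3758
β_Kestrel = 0.110 × 39.16% / 15.90% = 0.2709
β_Arden = 0.197 × 54.75% / 15.90% = 0.6783
β_Ashcombe = 0.878 × 29.97% / 15.90% = 1.6549
β_P = Σ w_i β_i = 0.43×1.3758 + 0.09×0.2709 + 0.29×0.6783 + 0.19×1.6549 = 1.1271
E(R_P) = R_f + β_P × MRP = 1.35% + 1.1271 × 9.38% = 11.92%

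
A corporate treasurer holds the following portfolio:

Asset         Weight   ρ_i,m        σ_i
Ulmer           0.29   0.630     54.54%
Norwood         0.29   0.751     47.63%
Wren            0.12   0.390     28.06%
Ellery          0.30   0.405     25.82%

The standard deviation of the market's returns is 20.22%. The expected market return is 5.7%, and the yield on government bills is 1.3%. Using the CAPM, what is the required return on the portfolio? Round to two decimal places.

6.69%

β_Ulmer = 0.630 × 54.54% / 20.22% = 1.6993
β_Norwood = 0.751 × 47.63% / 20.22% = 1.7690
β_Wren = 0.390 × 28.06% / 20.22% = 0.5412
β_Ellery = 0.405 × 25.82% / 20.22% = 0.5172
β_P = Σ w_i β_i = 0.29×1.6993 + 0.29×1.7690 + 0.12×0.5412 + 0.30×0.5172 = 1.2259
MRP = 5.7% − 1.3% = 4.40%
E(R_P) = R_f + β_P × MRP = 1.3% + 1.2259 × 4.4% = 6.69%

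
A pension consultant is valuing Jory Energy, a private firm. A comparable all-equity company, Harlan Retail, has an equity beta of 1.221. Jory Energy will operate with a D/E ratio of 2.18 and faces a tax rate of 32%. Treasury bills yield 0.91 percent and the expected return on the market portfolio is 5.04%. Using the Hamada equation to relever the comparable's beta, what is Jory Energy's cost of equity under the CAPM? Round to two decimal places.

β_L = β_U × [1 + (1 − t)(D/E)] = 1.221 × [1 + (1 − 0.32) × 2.18]
    = 1.221 × [1 + 0.68 × 2.18] = 1.221 × 2.4824 = 3.0310
MRP = 5.04% − 0.91% = 4.13%
E(R) = R_f + β_L × MRP = 0.91% + 3.0310 × 4.13% = 13.43%

13.43%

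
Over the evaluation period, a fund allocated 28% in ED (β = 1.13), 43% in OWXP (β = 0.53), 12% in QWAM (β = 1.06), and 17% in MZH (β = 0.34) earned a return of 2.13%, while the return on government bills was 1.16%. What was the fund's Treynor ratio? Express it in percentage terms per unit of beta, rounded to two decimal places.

β_P = 0.28×1.13 + 0.43×0.53 + 0.12×1.06 + 0.17×0.34 = 0.7293
Treynor = (R_P − R_f) / β_P = (2.13% − 1.16%) / 0.7293 = 0.97% / 0.7293 = 1.33%

1.33%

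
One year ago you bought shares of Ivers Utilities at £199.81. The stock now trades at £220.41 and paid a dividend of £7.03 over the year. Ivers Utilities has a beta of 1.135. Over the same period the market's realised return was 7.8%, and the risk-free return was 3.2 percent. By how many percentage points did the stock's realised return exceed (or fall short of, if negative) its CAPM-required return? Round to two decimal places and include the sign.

+5.41%

Realised HPR = (P1 + D1 − P0) / P0 = (220.41 + 7.03 − 199.81) / 199.81 = 27.63 / 199.81 = 13.8281%
MRP = 7.8% − 3.2% = 4.60%
CAPM required = R_f + β·MRP = 3.2% + 1.135 × 4.6% = 8.4210%
α = realised − required = 13.8281% − 8.4210% = +5.41%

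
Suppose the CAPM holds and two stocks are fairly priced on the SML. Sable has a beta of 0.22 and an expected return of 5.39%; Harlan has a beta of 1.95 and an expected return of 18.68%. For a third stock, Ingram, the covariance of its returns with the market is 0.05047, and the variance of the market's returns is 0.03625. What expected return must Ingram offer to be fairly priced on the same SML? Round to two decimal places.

14.40%

MRP = (18.68% − 5.39%) / (1.95 − 0.22) = 7.6821%
R_f = 5.39% − 0.22 × 7.6821% = 3.6999%
β_Ingram = Cov / Var(R_m) = 0.05047 / 0.03625 = 1.3923
E(R_Ingram) = R_f + β × MRP = 3.6999% + 1.3923 × 7.6821% = 14.40%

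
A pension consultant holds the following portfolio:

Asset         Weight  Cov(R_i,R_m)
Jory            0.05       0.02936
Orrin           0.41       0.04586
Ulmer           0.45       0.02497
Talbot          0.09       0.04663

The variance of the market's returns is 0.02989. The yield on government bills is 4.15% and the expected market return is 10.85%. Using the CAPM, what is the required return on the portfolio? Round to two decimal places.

β_Jory = 0.02936 / 0.02989 = 0.9823
β_Orrin = 0.04586 / 0.02989 = 1.5343
β_Ulmer = 0.02497 / 0.02989 = 0.8354
β_Talbot = 0.04663 / 0.02989 = 1.5601
β_P = Σ w_i β_i = 0.05×0.9823 + 0.41×1.5343 + 0.45×0.8354 + 0.09×1.5601 = 1.1945
MRP = 10.85% − 4.15% = 6.70%
E(R_P) = R_f + β_P × MRP = 4.15% + 1.1945 × 6.70% = 12.15%

12.15%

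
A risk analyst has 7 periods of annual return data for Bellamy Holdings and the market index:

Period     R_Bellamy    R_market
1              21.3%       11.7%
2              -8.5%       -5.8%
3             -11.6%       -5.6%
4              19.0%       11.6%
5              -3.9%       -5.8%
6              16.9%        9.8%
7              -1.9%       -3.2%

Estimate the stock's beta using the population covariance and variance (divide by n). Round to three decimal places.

Mean R_i = (21.3 − 8.5 − 11.6 + 19.0 − 3.9 + 16.9 − 1.9) / 7 = 4.4714%
Mean R_m = (11.7 − 5.8 − 5.6 + 11.6 − 5.8 + 9.8 − 3.2) / 7 = 1.8143%
Σ(R_i − R̄_i)(R_m − R̄_m) = 721.4029  ⇒  Cov = 721.4029 / 7 = 103.0576
Σ(R_m − R̄_m)² = 453.3286  ⇒  Var(R_m) = 453.3286 / 7 = 64.7612
β = Cov / Var(R_m) = 103.0576 / 64.7612 = 1.5913

1.591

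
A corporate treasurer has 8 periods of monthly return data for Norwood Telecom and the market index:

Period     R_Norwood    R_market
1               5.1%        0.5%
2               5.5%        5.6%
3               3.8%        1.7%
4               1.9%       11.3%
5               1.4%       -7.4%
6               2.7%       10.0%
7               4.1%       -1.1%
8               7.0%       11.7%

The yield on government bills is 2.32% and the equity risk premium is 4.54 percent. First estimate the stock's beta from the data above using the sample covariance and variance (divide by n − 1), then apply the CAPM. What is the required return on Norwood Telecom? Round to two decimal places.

2.71%

Mean R_i = (5.1 + 5.5 + 3.8 + 1.9 + 1.4 + 2.7 + 4.1 + 7.0) / 8 = 3.9375%
Mean R_m = (0.5 + 5.6 + 1.7 + 11.3 − 7.4 + 10.0 − 1.1 + 11.7) / 8 = 4.0375%
Σ(R_i − R̄_i)(R_m − R̄_m) = 28.1288  ⇒  Cov = 28.1288 / 7 = 4.0184
Σ(R_m − R̄_m)² = 324.6388  ⇒  Var(R_m) = 324.6388 / 7 = 46.3770
β = Cov / Var(R_m) = 4.0184 / 46.3770 = 0.0866
E(R) = R_f + β × MRP = 2.32% + 0.0866 × 4.54% = 2.71%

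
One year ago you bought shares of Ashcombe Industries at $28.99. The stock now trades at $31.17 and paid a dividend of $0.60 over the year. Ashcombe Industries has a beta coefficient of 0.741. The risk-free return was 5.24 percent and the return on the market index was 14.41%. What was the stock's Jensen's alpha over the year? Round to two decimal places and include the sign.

-2.45%

Realised HPR = (P1 + D1 − P0) / P0 = (31.17 + 0.60 − 28.99) / 28.99 = 2.78 / 28.99 = 9.5895%
MRP = 14.41% − 5.24% = 9.17%
CAPM required = R_f + β·MRP = 5.24% + 0.741 × 9.17% = 12.03497%
α = realised − required = 9.5895% − 12.03497% = -2.45%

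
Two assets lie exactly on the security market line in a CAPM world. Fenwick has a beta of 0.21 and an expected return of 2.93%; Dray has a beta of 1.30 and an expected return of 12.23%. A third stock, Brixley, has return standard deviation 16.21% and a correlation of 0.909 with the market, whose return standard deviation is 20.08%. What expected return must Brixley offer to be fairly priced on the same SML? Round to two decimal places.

7.40%

MRP = (12.23% − 2.93%) / (1.30 − 0.21) = 8.5321%
R_f = 2.93% − 0.21 × 8.5321% = 1.1383%
β_Brixley = ρ·σ_i/σ_m = 0.909 × 16.21 / 20.08 = 0.7338
E(R_Brixley) = R_f + β × MRP = 1.1383% + 0.7338 × 8.5321% = 7.40%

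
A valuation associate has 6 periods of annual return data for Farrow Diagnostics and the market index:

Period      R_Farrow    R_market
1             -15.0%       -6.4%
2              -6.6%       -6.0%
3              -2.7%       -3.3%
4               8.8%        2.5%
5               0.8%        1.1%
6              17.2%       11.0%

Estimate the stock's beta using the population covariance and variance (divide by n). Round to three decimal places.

Mean R_i = (-15.0 − 6.6 − 2.7 + 8.8 + 0.8 + 17.2) / 6 = 0.4167%
Mean R_m = (-6.4 − 6.0 − 3.3 + 2.5 + 1.1 + 11.0) / 6 = -0.1833%
Σ(R_i − R̄_i)(R_m − R̄_m) = 357.0483  ⇒  Cov = 357.0483 / 6 = 59.5081
Σ(R_m − R̄_m)² = 216.1083  ⇒  Var(R_m) = 216.1083 / 6 = 36.0181
β = Cov / Var(R_m) = 59.5081 / 36.0181 = 1.6522

1.652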